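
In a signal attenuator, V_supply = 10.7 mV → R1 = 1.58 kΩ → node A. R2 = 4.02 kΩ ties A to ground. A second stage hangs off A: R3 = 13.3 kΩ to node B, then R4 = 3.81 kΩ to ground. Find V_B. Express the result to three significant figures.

Node A sees R2 in parallel with the series input of stage 2, R3 + R4 = 17.11 kΩ.
Effective lower resistance at A: R2 ‖ 17.11 = 3.255 kΩ.
So V_A = 10.7 × 0.6732 = 7.204 mV.
Stage 2 is unloaded, so V_B = V_A · R4/(R3+R4) = 7.204 × 3.81/17.11 = 1.604 mV.

V_B ≈ 1.60 mV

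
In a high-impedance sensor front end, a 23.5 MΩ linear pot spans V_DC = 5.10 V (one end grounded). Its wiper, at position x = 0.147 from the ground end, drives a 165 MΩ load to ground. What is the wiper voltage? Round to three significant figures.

V_out ≈ 0.737 V

The pot divides into 20.05 MΩ above the wiper and 3.454 MΩ below.
R_L loads the lower segment: effective lower R = 3.384 MΩ.
Then V_out = V_DC · 3.384/(20.05 + 3.384) = 0.7365 V.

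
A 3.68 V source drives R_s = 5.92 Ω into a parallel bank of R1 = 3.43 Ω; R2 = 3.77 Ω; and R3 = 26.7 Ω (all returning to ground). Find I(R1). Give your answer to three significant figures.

Parallel bank: R_p = 1/(1/3.43 + 1/3.77 + 1/26.7) = 1.683 Ω.
V_A = 3.68 × 1.683/7.603 = 0.8145 V.
I(R1) = V_A / R1 = 0.8145/3.43 = 0.2375 A.
(Check via current divider: I_total = 0.4840 A; share G_k/ΣG = 0.4906 → same result.)

I ≈ 0.237 A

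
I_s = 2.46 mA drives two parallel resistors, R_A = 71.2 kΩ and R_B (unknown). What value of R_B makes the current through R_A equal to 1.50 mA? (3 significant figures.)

In a two-way split, I_A/I_s = R_B/(R_A + R_B).
1.50/2.46 = R_B/(R_A + R_B) → R_B = R_A · (0.6098)/(1 − 0.6098) = 71.2 × 1.562 = 111.2 kΩ.

R_B ≈ 111 kΩ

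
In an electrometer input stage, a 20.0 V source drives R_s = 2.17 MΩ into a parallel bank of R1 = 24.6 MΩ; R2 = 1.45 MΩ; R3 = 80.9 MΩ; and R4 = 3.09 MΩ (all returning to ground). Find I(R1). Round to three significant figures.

I ≈ 0.245 µA

Parallel bank: R_p = 1/(1/24.6 + 1/1.45 + 1/80.9 + 1/3.09) = 0.9378 MΩ.
V_A = 20.0 × 0.9378/3.108 = 6.035 V.
Branch current I = V_A/R1 = 6.035/24.6 = 0.2453 µA.
(Equivalently: I_total = 6.435 µA, then current-divider fraction G_k/ΣG = 0.03812.)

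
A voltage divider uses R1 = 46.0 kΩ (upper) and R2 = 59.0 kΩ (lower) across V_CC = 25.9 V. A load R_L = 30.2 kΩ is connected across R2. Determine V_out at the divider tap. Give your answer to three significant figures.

First combine the lower leg with the load: R2 ‖ R_L = 19.98 kΩ.
Voltage divider with the loaded lower leg: V_out = 25.9 × 19.98/(46.0 + 19.98) = 25.9 × 0.3028 = 7.842 V.

V_out ≈ 7.84 V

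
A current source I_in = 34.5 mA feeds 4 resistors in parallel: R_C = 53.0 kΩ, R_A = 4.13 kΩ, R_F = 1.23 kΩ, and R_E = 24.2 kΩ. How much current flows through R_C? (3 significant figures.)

Total conductance ΣG = 1/53.0 + 1/4.13 + 1/1.23 + 1/24.2 = 1.115 (units of 1/kΩ).
Current divider: I(R_C) = I_in · G_k/ΣG = 34.5 × (0.01887/1.115) = 34.5 × 0.01692 = 0.5836 mA.

I ≈ 0.584 mA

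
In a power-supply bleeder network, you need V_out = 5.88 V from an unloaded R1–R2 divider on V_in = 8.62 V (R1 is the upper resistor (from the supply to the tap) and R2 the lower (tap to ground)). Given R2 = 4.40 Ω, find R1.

V_out/V_in = R2/(R1+R2) = 0.6821.
Rearranging, R1 = R2·(1−k)/k = 4.40 × 0.4660 = 2.050 Ω.

R1 ≈ 2.05 Ω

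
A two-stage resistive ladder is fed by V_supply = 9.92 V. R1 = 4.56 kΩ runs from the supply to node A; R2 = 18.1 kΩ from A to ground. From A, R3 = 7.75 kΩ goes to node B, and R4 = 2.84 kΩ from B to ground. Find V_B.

V_B ≈ 1.58 V

The second stage (R3 + R4 = 10.59 kΩ) loads node A in parallel with R2.
R2 ‖ (R3+R4) = 6.681 kΩ.
First divider: V_A = V_supply · 6.681/(4.56 + 6.681) = 5.896 V.
Stage 2 is unloaded, so V_B = V_A · R4/(R3+R4) = 5.896 × 2.84/10.59 = 1.581 V.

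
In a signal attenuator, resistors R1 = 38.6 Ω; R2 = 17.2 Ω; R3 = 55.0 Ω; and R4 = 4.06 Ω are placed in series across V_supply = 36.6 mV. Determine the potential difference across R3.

V ≈ 17.5 mV

Series total: ΣR = 38.6 + 17.2 + 55.0 + 4.06 = 114.9 Ω.
By the voltage-divider rule, V = 36.6 × 55.00/114.9 = 17.53 mV.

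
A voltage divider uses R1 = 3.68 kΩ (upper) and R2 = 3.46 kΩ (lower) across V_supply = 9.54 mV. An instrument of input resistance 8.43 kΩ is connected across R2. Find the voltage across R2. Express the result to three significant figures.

The load sits in parallel with R2, giving an effective lower resistance R2' = R2·R_L/(R2+R_L) = 2.453 kΩ.
Then V_out = V_supply · R2'/(R1 + R2') = 9.54 × 2.453/6.133 = 3.816 mV.

V_out ≈ 3.82 mV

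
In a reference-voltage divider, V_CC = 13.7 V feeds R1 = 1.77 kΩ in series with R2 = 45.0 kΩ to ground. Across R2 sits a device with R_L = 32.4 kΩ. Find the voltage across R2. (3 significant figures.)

V_out ≈ 12.5 V

First combine the lower leg with the load: R2 ‖ R_L = 18.84 kΩ.
Voltage divider with the loaded lower leg: V_out = 13.7 × 18.84/(1.77 + 18.84) = 13.7 × 0.9141 = 12.52 V.
(Unloaded it would be 13.2 V; the load pulls it down.)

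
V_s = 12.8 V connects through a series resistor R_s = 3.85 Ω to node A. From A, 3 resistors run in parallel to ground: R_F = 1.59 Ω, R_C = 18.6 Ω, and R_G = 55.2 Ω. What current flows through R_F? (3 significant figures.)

I ≈ 2.18 A

Equivalent of the parallel group: R_p = 1.427 Ω.
V_A by voltage divider: V_A = 12.8 × 1.427/(3.85 + 1.427) = 3.461 V.
Branch current I = V_A/R_F = 3.461/1.59 = 2.177 A.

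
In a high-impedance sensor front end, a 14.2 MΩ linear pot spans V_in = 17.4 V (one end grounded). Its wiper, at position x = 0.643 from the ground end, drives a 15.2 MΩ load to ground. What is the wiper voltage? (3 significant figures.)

The pot divides into 5.069 MΩ above the wiper and 9.131 MΩ below.
(x·R_p) ‖ R_L = 5.704 MΩ.
Then V_out = V_in · 5.704/(5.069 + 5.704) = 9.213 V.

V_out ≈ 9.21 V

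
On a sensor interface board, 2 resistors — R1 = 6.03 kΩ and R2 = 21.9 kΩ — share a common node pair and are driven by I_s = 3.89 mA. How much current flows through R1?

I ≈ 3.05 mA

With just two branches, the current splits inversely with resistance.
I(R1) = 3.89 × 21.9/(6.03 + 21.9) = 3.89 × 0.7841 = 3.050 mA.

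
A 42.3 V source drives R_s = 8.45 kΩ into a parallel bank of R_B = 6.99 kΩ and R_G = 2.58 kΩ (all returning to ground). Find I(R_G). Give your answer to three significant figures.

I ≈ 2.99 mA

Parallel bank: R_p = 1/(1/6.99 + 1/2.58) = 1.884 kΩ.
V_A = 42.3 × 1.884/10.33 = 7.713 V.
I(R_G) = V_A / R_G = 7.713/2.58 = 2.990 mA.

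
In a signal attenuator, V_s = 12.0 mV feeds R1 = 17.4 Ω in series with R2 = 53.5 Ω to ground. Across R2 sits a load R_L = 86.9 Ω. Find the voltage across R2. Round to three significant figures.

V_out ≈ 7.87 mV

R2 ‖ R_L = (53.5 × 86.9)/(53.5 + 86.9) = 33.11 Ω.
Then V_out = V_s · R2'/(R1 + R2') = 12.0 × 33.11/50.51 = 7.866 mV.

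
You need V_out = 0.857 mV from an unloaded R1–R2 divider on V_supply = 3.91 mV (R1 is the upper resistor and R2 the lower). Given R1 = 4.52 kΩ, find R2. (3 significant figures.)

The divider ratio is R2/(R1+R2) = 0.857/3.91 = 0.2192.
Rearranging, R2 = R1·k/(1−k) = 4.52 × 0.2807 = 1.269 kΩ.

R2 ≈ 1.27 kΩ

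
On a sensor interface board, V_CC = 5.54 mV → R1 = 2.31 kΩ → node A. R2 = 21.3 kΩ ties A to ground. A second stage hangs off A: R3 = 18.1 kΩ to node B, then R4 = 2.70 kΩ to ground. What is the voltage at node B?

Node A sees R2 in parallel with the series input of stage 2, R3 + R4 = 20.80 kΩ.
R2 ‖ (R3+R4) = 10.52 kΩ.
So V_A = 5.54 × 0.8200 = 4.543 mV.
Stage 2 is unloaded, so V_B = V_A · R4/(R3+R4) = 4.543 × 2.70/20.80 = 0.5897 mV.

V_B ≈ 0.590 mV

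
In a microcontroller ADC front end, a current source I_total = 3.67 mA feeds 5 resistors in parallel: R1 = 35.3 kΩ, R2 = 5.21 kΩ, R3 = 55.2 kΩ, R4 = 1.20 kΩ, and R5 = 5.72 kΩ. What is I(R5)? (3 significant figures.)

ΣG = 1/35.3 + 1/5.21 + 1/55.2 + 1/1.20 + 1/5.72 = 1.247.
R5 takes the fraction G_k/ΣG = 0.1748/1.247 = 0.1402, so I = 3.67 × 0.1402 = 0.5147 mA.

I ≈ 0.515 mA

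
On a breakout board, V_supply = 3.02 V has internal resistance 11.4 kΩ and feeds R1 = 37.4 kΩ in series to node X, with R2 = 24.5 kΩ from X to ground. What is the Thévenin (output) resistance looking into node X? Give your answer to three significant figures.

R1' = 11.4 + 37.4 = 48.80 kΩ (source resistance + R1).
With V_supply suppressed (replaced by a short), R_th = R1' ‖ R2 = (48.80 × 24.5)/(48.80 + 24.5) = 16.31 kΩ.

R_th ≈ 16.3 kΩ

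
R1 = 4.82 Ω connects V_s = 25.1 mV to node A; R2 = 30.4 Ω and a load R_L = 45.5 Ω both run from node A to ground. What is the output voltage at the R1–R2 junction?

V_out ≈ 19.8 mV

R2 ‖ R_L = (30.4 × 45.5)/(30.4 + 45.5) = 18.22 Ω.
Then V_out = V_s · R2'/(R1 + R2') = 25.1 × 18.22/23.04 = 19.85 mV.
(Unloaded it would be 21.7 mV; the load pulls it down.)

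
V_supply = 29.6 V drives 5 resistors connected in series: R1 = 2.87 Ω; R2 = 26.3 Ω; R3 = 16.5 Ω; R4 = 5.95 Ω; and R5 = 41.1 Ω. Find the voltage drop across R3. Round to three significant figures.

V ≈ 5.27 V

ΣR = 2.87 + 26.3 + 16.5 + 5.95 + 41.1 = 92.72 Ω.
Voltage divider: V = V_supply · (16.50 / 92.72) = 29.6 × 0.1780 = 5.267 V.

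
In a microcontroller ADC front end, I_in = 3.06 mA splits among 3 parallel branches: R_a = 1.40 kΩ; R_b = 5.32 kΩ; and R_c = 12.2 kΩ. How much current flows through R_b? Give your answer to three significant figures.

ΣG = 1/1.40 + 1/5.32 + 1/12.2 = 0.9842.
R_b takes the fraction G_k/ΣG = 0.1880/0.9842 = 0.1910, so I = 3.06 × 0.1910 = 0.5844 mA.

I ≈ 0.584 mA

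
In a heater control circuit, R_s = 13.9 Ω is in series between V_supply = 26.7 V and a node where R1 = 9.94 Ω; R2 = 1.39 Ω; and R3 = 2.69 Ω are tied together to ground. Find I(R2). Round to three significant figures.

Parallel bank: R_p = 1/(1/9.94 + 1/1.39 + 1/2.69) = 0.8391 Ω.
Node voltage V_A = V_supply · R_p/(R_s + R_p) = 26.7 × 0.05693 = 1.520 V.
Branch current I = V_A/R2 = 1.520/1.39 = 1.094 A.

I ≈ 1.09 A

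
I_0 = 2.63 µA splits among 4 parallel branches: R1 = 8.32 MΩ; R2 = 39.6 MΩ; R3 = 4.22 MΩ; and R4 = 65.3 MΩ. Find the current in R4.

I ≈ 0.101 µA

ΣG = 1/8.32 + 1/39.6 + 1/4.22 + 1/65.3 = 0.3977.
By the current-divider rule, I = I_0 · G_k/ΣG = 2.63 × 0.03850 = 0.1013 µA.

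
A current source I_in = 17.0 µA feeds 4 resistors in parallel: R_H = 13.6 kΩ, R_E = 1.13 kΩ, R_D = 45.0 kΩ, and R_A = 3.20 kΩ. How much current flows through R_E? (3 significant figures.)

I ≈ 11.6 µA

Total conductance ΣG = 1/13.6 + 1/1.13 + 1/45.0 + 1/3.20 = 1.293 (units of 1/kΩ).
By the current-divider rule, I = I_in · G_k/ΣG = 17.0 × 0.6843 = 11.63 µA.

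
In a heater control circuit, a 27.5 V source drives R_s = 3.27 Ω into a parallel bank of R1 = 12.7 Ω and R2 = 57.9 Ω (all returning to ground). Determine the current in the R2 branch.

I ≈ 0.361 A

Combine the parallel branches: R_p = (1/12.7 + 1/57.9)⁻¹ = 10.42 Ω.
V_A = 27.5 × 10.42/13.69 = 20.93 V.
I(R2) = V_A / R2 = 20.93/57.9 = 0.3615 A.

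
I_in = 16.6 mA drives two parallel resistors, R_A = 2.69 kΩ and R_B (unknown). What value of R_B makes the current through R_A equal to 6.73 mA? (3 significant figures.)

In a two-way split, I_A/I_in = R_B/(R_A + R_B).
With f = 0.4054, R_B = R_A · f/(1−f) = 2.69 × 0.6819 = 1.834 kΩ.

R_B ≈ 1.83 kΩ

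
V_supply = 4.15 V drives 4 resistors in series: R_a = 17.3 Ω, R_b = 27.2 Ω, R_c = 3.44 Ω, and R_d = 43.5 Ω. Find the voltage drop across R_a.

ΣR = 17.3 + 27.2 + 3.44 + 43.5 = 91.44 Ω.
By the voltage-divider rule, V = 4.15 × 17.30/91.44 = 0.7852 V.

V ≈ 0.785 V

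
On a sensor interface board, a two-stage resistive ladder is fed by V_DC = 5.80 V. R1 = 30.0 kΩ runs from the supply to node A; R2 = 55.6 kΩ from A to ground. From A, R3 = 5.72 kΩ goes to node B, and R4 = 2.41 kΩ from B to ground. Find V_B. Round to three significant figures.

Looking into the second stage from A: R3 + R4 = 8.130 kΩ appears in parallel with R2.
R2 ‖ (R3+R4) = 7.093 kΩ.
So V_A = 5.80 × 0.1912 = 1.109 V.
V_B = V_A × 0.2964 = 0.3288 V.

V_B ≈ 0.329 V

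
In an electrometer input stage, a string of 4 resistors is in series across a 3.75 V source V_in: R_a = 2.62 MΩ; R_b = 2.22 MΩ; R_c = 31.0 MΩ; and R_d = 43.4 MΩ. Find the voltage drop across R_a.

Total series resistance ΣR = 2.62 + 2.22 + 31.0 + 43.4 = 79.24 MΩ.
Voltage divider: V = V_in · (2.620 / 79.24) = 3.75 × 0.03306 = 0.1240 V.

V ≈ 0.124 V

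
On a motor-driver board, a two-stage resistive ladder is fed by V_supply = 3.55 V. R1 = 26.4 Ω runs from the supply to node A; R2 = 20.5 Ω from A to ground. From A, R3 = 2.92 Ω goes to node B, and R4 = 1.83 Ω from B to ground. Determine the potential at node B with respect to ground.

V_B ≈ 0.174 V

The second stage (R3 + R4 = 4.750 Ω) loads node A in parallel with R2.
Effective lower resistance at A: R2 ‖ 4.750 = 3.856 Ω.
So V_A = 3.55 × 0.1275 = 0.4525 V.
V_B = V_A × 0.3853 = 0.1743 V.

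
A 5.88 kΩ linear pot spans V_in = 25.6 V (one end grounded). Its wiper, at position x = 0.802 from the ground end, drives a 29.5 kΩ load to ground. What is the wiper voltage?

V_out ≈ 19.9 V

Lower segment x·R_p = 4.716 kΩ; upper segment (1−x)·R_p = 1.164 kΩ.
R_L loads the lower segment: effective lower R = 4.066 kΩ.
Then V_out = V_in · 4.066/(1.164 + 4.066) = 19.90 V.
(Unloaded: V_out = x·V_in = 20.5 V.)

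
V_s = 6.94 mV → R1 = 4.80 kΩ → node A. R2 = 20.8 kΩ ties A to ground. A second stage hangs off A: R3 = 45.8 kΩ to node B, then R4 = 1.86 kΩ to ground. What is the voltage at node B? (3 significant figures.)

V_B ≈ 0.203 mV

Looking into the second stage from A: R3 + R4 = 47.66 kΩ appears in parallel with R2.
R2 ‖ (R3+R4) = 14.48 kΩ.
First divider: V_A = V_s · 14.48/(4.80 + 14.48) = 5.212 mV.
Stage 2 is unloaded, so V_B = V_A · R4/(R3+R4) = 5.212 × 1.86/47.66 = 0.2034 mV.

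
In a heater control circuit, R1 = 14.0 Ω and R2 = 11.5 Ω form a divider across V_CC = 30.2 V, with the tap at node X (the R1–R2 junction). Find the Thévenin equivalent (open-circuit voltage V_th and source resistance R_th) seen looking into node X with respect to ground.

V_th is the unloaded tap voltage: V_CC · R2/(R1+R2) = 30.2 × 0.4510 = 13.62 V.
With V_CC suppressed (replaced by a short), R_th = R1 ‖ R2 = (14.00 × 11.5)/(14.00 + 11.5) = 6.314 Ω.

V_th ≈ 13.6 V, R_th ≈ 6.31 Ω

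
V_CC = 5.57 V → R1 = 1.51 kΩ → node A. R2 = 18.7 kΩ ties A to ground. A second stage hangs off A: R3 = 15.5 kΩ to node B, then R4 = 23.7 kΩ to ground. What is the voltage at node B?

V_B ≈ 3.01 V

Node A sees R2 in parallel with the series input of stage 2, R3 + R4 = 39.20 kΩ.
R2 ‖ (R3+R4) = 12.66 kΩ.
So V_A = 5.57 × 0.8934 = 4.976 V.
Then the unloaded second divider: V_B = V_A × R4/(R3+R4) = 4.976 × 0.6046 = 3.009 V.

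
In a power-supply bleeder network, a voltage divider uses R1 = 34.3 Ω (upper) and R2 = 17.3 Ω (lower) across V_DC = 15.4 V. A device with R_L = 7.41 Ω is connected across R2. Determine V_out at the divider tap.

V_out ≈ 2.02 V

First combine the lower leg with the load: R2 ‖ R_L = 5.188 Ω.
Then V_out = V_DC · R2'/(R1 + R2') = 15.4 × 5.188/39.49 = 2.023 V.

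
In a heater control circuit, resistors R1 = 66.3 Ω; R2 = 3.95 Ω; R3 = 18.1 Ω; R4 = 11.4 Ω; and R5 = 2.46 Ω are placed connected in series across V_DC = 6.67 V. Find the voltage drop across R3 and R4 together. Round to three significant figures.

V ≈ 1.93 V

ΣR = 66.3 + 3.95 + 18.1 + 11.4 + 2.46 = 102.2 Ω.
R_{R3..R4} = 18.1 + 11.4 = 29.50 Ω.
By the voltage-divider rule, V = 6.67 × 29.50/102.2 = 1.925 V.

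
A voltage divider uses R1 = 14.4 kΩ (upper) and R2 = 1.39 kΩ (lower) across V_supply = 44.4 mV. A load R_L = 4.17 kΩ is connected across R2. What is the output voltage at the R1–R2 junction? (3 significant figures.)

V_out ≈ 3.00 mV

R2 ‖ R_L = (1.39 × 4.17)/(1.39 + 4.17) = 1.042 kΩ.
Voltage divider with the loaded lower leg: V_out = 44.4 × 1.042/(14.4 + 1.042) = 44.4 × 0.06751 = 2.997 mV.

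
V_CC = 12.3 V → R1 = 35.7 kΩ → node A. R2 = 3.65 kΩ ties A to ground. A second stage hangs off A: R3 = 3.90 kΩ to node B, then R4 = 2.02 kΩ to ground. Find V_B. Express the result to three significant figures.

V_B ≈ 0.250 V

Node A sees R2 in parallel with the series input of stage 2, R3 + R4 = 5.920 kΩ.
Effective lower resistance at A: R2 ‖ 5.920 = 2.258 kΩ.
First divider: V_A = V_CC · 2.258/(35.7 + 2.258) = 0.7317 V.
Then the unloaded second divider: V_B = V_A × R4/(R3+R4) = 0.7317 × 0.3412 = 0.2497 V.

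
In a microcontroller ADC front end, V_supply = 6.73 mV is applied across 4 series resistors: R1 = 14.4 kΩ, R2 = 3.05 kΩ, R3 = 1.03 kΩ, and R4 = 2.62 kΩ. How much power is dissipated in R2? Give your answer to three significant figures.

P ≈ 0.310 nW

The common current is I = 6.73/21.10 = 0.3190 µA.
P = I²R = 0.1017 × 3.05 = 0.3103 nW.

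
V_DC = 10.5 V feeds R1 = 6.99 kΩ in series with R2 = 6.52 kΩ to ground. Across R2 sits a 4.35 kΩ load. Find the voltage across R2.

First combine the lower leg with the load: R2 ‖ R_L = 2.609 kΩ.
Voltage divider with the loaded lower leg: V_out = 10.5 × 2.609/(6.99 + 2.609) = 10.5 × 0.2718 = 2.854 V.

V_out ≈ 2.85 V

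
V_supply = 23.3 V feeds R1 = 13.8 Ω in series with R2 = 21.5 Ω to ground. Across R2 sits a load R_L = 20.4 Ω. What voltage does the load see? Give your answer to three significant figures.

V_out ≈ 10.1 V

First combine the lower leg with the load: R2 ‖ R_L = 10.47 Ω.
Then V_out = V_supply · R2'/(R1 + R2') = 23.3 × 10.47/24.27 = 10.05 V.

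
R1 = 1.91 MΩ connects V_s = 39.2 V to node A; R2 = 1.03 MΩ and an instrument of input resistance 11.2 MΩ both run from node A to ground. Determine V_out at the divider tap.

V_out ≈ 13.0 V

First combine the lower leg with the load: R2 ‖ R_L = 0.9433 MΩ.
Then V_out = V_s · R2'/(R1 + R2') = 39.2 × 0.9433/2.853 = 12.96 V.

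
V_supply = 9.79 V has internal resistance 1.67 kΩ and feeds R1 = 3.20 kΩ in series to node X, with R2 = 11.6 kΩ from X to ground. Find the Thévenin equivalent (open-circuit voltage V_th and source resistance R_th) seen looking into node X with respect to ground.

R1' = 1.67 + 3.20 = 4.870 kΩ (source resistance + R1).
With X open, the divider is unloaded: V_th = 9.79 × 11.6/16.47 = 6.895 V.
With V_supply suppressed (replaced by a short), R_th = R1' ‖ R2 = (4.870 × 11.6)/(4.870 + 11.6) = 3.430 kΩ.

V_th ≈ 6.90 V, R_th ≈ 3.43 kΩ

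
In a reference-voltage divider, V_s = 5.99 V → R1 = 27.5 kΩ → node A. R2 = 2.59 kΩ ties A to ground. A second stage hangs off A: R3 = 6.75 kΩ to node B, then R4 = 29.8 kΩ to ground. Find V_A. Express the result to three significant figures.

Node A sees R2 in parallel with the series input of stage 2, R3 + R4 = 36.55 kΩ.
Effective lower resistance at A: R2 ‖ 36.55 = 2.419 kΩ.
V_A = 5.99 × 2.419/(27.5 + 2.419) = 0.4842 V.

V_A ≈ 0.484 V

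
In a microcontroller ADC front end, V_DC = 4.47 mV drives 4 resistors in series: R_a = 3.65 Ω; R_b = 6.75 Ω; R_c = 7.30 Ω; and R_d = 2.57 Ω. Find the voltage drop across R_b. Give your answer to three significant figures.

V ≈ 1.49 mV

Total series resistance ΣR = 3.65 + 6.75 + 7.30 + 2.57 = 20.27 Ω.
By the voltage-divider rule, V = 4.47 × 6.750/20.27 = 1.489 mV.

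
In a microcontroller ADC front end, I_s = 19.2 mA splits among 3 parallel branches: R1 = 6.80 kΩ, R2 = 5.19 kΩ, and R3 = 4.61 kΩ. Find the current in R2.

ΣG = 1/6.80 + 1/5.19 + 1/4.61 = 0.5567.
R2 takes the fraction G_k/ΣG = 0.1927/0.5567 = 0.3461, so I = 19.2 × 0.3461 = 6.646 mA.

I ≈ 6.65 mA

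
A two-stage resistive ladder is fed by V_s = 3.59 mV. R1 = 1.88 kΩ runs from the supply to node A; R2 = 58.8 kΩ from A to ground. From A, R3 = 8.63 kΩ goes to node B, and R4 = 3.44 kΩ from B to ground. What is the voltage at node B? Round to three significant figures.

V_B ≈ 0.861 mV

Node A sees R2 in parallel with the series input of stage 2, R3 + R4 = 12.07 kΩ.
R2 ‖ (R3+R4) = 10.01 kΩ.
V_A = 3.59 × 10.01/(1.88 + 10.01) = 3.023 mV.
Stage 2 is unloaded, so V_B = V_A · R4/(R3+R4) = 3.023 × 3.44/12.07 = 0.8614 mV.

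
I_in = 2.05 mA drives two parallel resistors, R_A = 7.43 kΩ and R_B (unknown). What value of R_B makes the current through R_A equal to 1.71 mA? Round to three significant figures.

Two-branch current divider: I_A = I_in · R_B/(R_A + R_B).
1.71/2.05 = R_B/(R_A + R_B) → R_B = R_A · (0.8341)/(1 − 0.8341) = 7.43 × 5.029 = 37.37 kΩ.

R_B ≈ 37.4 kΩ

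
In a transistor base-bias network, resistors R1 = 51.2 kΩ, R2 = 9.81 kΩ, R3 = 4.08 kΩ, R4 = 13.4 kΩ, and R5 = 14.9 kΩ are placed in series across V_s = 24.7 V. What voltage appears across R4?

ΣR = 51.2 + 9.81 + 4.08 + 13.4 + 14.9 = 93.39 kΩ.
V = V_s · R/ΣR = 24.7 × 0.1435 = 3.544 V.

V ≈ 3.54 V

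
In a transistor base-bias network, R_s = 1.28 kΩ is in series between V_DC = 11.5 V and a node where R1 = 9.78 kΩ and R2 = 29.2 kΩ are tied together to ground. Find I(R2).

Parallel bank: R_p = 1/(1/9.78 + 1/29.2) = 7.326 kΩ.
V_A = 11.5 × 7.326/8.606 = 9.790 V.
Branch current I = V_A/R2 = 9.790/29.2 = 0.3353 mA.

I ≈ 0.335 mA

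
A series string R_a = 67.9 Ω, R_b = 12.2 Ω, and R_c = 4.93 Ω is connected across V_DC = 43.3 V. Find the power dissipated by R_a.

ΣR = 85.03 Ω → I = 43.3/85.03 = 0.5092 A.
P(R_a) = I²·R_a = (0.5092)² × 67.9 = 17.61 W.

P ≈ 17.6 W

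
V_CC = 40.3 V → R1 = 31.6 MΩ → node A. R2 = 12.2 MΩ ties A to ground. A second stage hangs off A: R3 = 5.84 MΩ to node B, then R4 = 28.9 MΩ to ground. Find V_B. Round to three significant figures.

V_B ≈ 7.45 V

Node A sees R2 in parallel with the series input of stage 2, R3 + R4 = 34.74 MΩ.
R2 ‖ (R3+R4) = 9.029 MΩ.
So V_A = 40.3 × 0.2222 = 8.956 V.
Stage 2 is unloaded, so V_B = V_A · R4/(R3+R4) = 8.956 × 28.9/34.74 = 7.450 V.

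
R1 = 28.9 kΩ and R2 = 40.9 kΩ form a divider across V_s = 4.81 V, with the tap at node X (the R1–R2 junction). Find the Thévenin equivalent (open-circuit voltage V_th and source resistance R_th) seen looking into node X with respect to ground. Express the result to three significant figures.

V_th ≈ 2.82 V, R_th ≈ 16.9 kΩ

Open-circuit (no load on X): V_th = V_s · R2/(R1 + R2) = 4.81 × 40.9/(28.90 + 40.9) = 2.818 V.
With V_s suppressed (replaced by a short), R_th = R1 ‖ R2 = (28.90 × 40.9)/(28.90 + 40.9) = 16.93 kΩ.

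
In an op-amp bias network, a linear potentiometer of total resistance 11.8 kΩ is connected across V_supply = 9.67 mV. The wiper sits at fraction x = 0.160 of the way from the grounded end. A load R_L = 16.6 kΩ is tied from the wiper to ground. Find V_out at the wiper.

V_out ≈ 1.41 mV

The pot divides into 9.912 kΩ above the wiper and 1.888 kΩ below.
Lower segment in parallel with the load: 1.888 ‖ 16.6 = 1.695 kΩ.
Loaded-divider output: V_out = 9.67 × 0.1460 = 1.412 mV.
(Unloaded: V_out = x·V_supply = 1.55 mV.)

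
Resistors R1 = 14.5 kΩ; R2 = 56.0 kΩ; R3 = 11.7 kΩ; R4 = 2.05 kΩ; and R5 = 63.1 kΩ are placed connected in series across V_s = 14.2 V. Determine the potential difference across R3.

Total series resistance ΣR = 14.5 + 56.0 + 11.7 + 2.05 + 63.1 = 147.3 kΩ.
By the voltage-divider rule, V = 14.2 × 11.70/147.3 = 1.128 V.

V ≈ 1.13 V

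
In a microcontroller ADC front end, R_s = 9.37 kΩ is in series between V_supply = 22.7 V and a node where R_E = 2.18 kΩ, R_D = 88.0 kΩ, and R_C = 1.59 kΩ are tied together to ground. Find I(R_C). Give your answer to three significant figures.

I ≈ 1.26 mA

Equivalent of the parallel group: R_p = 0.9099 kΩ.
V_A by voltage divider: V_A = 22.7 × 0.9099/(9.37 + 0.9099) = 2.009 V.
Branch current I = V_A/R_C = 2.009/1.59 = 1.264 mA.
(Equivalently: I_total = 2.208 mA, then current-divider fraction G_k/ΣG = 0.5723.)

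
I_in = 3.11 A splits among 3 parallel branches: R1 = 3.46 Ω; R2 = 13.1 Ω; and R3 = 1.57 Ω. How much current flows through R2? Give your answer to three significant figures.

I ≈ 0.237 A

Conductances: ΣG = 1/3.46 + 1/13.1 + 1/1.57 = 1.002 (1/Ω).
Current divider: I(R2) = I_in · G_k/ΣG = 3.11 × (0.07634/1.002) = 3.11 × 0.07616 = 0.2369 A.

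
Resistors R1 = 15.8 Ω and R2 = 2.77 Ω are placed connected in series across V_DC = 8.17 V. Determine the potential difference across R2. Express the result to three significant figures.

V ≈ 1.22 V

Series total: ΣR = 15.8 + 2.77 = 18.57 Ω.
Voltage divider: V = V_DC · (2.770 / 18.57) = 8.17 × 0.1492 = 1.219 V.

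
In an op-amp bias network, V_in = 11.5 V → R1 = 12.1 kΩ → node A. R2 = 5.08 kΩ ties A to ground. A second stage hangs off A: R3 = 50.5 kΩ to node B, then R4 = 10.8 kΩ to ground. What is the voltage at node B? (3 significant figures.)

V_B ≈ 0.566 V

Looking into the second stage from A: R3 + R4 = 61.30 kΩ appears in parallel with R2.
R2 ‖ (R3+R4) = 4.691 kΩ.
So V_A = 11.5 × 0.2794 = 3.213 V.
V_B = V_A × 0.1762 = 0.5661 V.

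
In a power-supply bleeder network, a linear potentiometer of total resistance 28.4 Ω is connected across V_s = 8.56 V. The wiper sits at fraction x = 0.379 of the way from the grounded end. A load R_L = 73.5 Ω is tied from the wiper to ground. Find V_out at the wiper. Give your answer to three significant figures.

V_out ≈ 2.97 V

The pot divides into 17.64 Ω above the wiper and 10.76 Ω below.
(x·R_p) ‖ R_L = 9.389 Ω.
Loaded-divider output: V_out = 8.56 × 0.3474 = 2.974 V.
(Unloaded: V_out = x·V_s = 3.24 V.)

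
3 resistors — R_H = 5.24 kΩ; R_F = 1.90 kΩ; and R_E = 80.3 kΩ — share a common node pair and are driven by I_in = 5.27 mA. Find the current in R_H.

I ≈ 1.38 mA

Conductances: ΣG = 1/5.24 + 1/1.90 + 1/80.3 = 0.7296 (1/kΩ).
By the current-divider rule, I = I_in · G_k/ΣG = 5.27 × 0.2616 = 1.378 mA.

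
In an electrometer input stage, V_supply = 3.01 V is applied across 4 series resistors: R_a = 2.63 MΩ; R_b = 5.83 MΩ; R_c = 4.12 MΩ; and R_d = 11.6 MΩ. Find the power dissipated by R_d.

Series current I = V_supply/ΣR = 3.01/24.18 = 0.1245 µA.
P(R_d) = I²·R_d = (0.1245)² × 11.6 = 0.1798 µW.

P ≈ 0.180 µW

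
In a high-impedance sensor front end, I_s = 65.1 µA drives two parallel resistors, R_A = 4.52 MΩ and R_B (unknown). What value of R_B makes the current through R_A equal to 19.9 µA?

R_B ≈ 1.99 MΩ

The fraction through R_A equals R_B/(R_A+R_B).
19.9/65.1 = R_B/(R_A + R_B) → R_B = R_A · (0.3057)/(1 − 0.3057) = 4.52 × 0.4403 = 1.990 MΩ.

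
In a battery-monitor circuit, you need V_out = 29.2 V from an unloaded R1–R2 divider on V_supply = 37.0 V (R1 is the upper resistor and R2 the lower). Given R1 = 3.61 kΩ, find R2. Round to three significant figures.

The divider ratio is R2/(R1+R2) = 29.2/37.0 = 0.7892.
Rearranging, R2 = R1·k/(1−k) = 3.61 × 3.744 = 13.51 kΩ.

R2 ≈ 13.5 kΩ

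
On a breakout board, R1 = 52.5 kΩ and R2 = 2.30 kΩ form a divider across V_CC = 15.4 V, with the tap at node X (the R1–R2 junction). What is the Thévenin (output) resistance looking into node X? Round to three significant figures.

R_th ≈ 2.20 kΩ

With V_CC suppressed (replaced by a short), R_th = R1 ‖ R2 = (52.50 × 2.30)/(52.50 + 2.30) = 2.203 kΩ.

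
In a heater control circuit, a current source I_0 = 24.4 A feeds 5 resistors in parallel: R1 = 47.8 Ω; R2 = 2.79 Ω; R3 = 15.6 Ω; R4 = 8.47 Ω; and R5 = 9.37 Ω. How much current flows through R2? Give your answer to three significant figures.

I ≈ 13.1 A

ΣG = 1/47.8 + 1/2.79 + 1/15.6 + 1/8.47 + 1/9.37 = 0.6682.
R2 takes the fraction G_k/ΣG = 0.3584/0.6682 = 0.5364, so I = 24.4 × 0.5364 = 13.09 A.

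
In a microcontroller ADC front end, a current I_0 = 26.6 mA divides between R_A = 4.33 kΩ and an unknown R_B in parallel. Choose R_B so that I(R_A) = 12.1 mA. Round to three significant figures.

Two-branch current divider: I_A = I_0 · R_B/(R_A + R_B).
12.1/26.6 = R_B/(R_A + R_B) → R_B = R_A · (0.4549)/(1 − 0.4549) = 4.33 × 0.8345 = 3.613 kΩ.

R_B ≈ 3.61 kΩ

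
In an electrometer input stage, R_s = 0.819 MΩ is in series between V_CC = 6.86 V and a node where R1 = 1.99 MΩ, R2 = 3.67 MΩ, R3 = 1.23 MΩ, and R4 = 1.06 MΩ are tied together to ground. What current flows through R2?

I ≈ 0.608 µA

Combine the parallel branches: R_p = (1/1.99 + 1/3.67 + 1/1.23 + 1/1.06)⁻¹ = 0.3950 MΩ.
V_A by voltage divider: V_A = 6.86 × 0.3950/(0.819 + 0.3950) = 2.232 V.
I(R2) = V_A / R2 = 2.232/3.67 = 0.6082 µA.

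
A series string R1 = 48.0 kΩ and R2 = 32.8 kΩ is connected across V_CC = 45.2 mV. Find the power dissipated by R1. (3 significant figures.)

P ≈ 15.0 nW

ΣR = 80.80 kΩ → I = 45.2/80.80 = 0.5594 µA.
P(R1) = I²·R1 = (0.5594)² × 48.0 = 15.02 nW.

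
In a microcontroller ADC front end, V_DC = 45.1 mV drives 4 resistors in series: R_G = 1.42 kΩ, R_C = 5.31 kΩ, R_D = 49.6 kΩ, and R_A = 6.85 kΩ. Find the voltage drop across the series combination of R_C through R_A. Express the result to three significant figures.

ΣR = 1.42 + 5.31 + 49.6 + 6.85 = 63.18 kΩ.
R_{R_C..R_A} = 5.31 + 49.6 + 6.85 = 61.76 kΩ.
V = V_DC · R/ΣR = 45.1 × 0.9775 = 44.09 mV.

V ≈ 44.1 mV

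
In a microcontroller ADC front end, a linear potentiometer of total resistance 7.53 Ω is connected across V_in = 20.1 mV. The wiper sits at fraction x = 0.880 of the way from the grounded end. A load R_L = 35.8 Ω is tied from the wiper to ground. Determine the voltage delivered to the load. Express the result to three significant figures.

Split the track: R_lower = x·R_p = 6.626 Ω, R_upper = (1−x)·R_p = 0.9036 Ω.
(x·R_p) ‖ R_L = 5.591 Ω.
Then V_out = V_in · 5.591/(0.9036 + 5.591) = 17.30 mV.

V_out ≈ 17.3 mV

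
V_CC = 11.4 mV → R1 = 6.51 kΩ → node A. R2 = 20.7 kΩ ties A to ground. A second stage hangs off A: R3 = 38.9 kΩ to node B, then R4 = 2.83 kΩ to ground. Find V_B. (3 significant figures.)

The second stage (R3 + R4 = 41.73 kΩ) loads node A in parallel with R2.
Effective lower resistance at A: R2 ‖ 41.73 = 13.84 kΩ.
So V_A = 11.4 × 0.6800 = 7.752 mV.
V_B = V_A × 0.06782 = 0.5257 mV.

V_B ≈ 0.526 mV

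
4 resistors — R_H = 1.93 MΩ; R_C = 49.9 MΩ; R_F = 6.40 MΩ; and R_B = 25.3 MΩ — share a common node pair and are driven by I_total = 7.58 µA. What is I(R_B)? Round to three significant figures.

I ≈ 0.408 µA

ΣG = 1/1.93 + 1/49.9 + 1/6.40 + 1/25.3 = 0.7340.
R_B takes the fraction G_k/ΣG = 0.03953/0.7340 = 0.05385, so I = 7.58 × 0.05385 = 0.4082 µA.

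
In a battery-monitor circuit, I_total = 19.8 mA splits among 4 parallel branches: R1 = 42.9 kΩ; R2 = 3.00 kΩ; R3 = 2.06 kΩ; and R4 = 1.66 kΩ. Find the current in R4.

I ≈ 8.26 mA

ΣG = 1/42.9 + 1/3.00 + 1/2.06 + 1/1.66 = 1.444.
Current divider: I(R4) = I_total · G_k/ΣG = 19.8 × (0.6024/1.444) = 19.8 × 0.4170 = 8.257 mA.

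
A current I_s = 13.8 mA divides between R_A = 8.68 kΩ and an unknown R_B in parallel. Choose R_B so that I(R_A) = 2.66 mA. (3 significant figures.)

The fraction through R_A equals R_B/(R_A+R_B).
With f = 0.1928, R_B = R_A · f/(1−f) = 8.68 × 0.2388 = 2.073 kΩ.

R_B ≈ 2.07 kΩ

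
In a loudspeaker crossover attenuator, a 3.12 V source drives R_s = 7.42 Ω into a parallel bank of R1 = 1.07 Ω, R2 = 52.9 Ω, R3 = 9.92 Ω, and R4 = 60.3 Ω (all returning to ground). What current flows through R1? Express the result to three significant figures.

Equivalent of the parallel group: R_p = 0.9338 Ω.
V_A by voltage divider: V_A = 3.12 × 0.9338/(7.42 + 0.9338) = 0.3488 V.
Branch current I = V_A/R1 = 0.3488/1.07 = 0.3259 A.

I ≈ 0.326 A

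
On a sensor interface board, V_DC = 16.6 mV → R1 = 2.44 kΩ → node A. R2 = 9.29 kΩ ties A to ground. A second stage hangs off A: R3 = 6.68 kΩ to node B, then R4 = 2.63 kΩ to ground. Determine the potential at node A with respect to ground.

The second stage (R3 + R4 = 9.310 kΩ) loads node A in parallel with R2.
R2 ‖ (R3+R4) = 4.650 kΩ.
V_A = 16.6 × 4.650/(2.44 + 4.650) = 10.89 mV.

V_A ≈ 10.9 mV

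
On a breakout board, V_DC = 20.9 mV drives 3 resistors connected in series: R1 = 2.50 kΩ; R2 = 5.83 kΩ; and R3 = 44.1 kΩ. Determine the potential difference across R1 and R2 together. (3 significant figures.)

V ≈ 3.32 mV

Series total: ΣR = 2.50 + 5.83 + 44.1 = 52.43 kΩ.
R_{R1..R2} = 2.50 + 5.83 = 8.330 kΩ.
Voltage divider: V = V_DC · (8.330 / 52.43) = 20.9 × 0.1589 = 3.321 mV.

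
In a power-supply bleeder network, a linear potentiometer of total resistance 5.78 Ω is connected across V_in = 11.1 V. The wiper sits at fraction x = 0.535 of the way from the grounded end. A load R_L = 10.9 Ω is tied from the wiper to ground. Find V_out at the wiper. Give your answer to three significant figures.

V_out ≈ 5.25 V

Split the track: R_lower = x·R_p = 3.092 Ω, R_upper = (1−x)·R_p = 2.688 Ω.
Lower segment in parallel with the load: 3.092 ‖ 10.9 = 2.409 Ω.
V_out = 11.1 × 2.409/(2.688 + 2.409) = 5.246 V.
(Unloaded: V_out = x·V_in = 5.94 V.)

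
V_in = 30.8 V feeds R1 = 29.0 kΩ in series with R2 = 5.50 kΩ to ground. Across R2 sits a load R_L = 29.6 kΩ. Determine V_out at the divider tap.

V_out ≈ 4.25 V

R2 ‖ R_L = (5.50 × 29.6)/(5.50 + 29.6) = 4.638 kΩ.
Now apply the divider: V_out = 30.8 × 0.1379 = 4.247 V.
(Unloaded it would be 4.91 V; the load pulls it down.)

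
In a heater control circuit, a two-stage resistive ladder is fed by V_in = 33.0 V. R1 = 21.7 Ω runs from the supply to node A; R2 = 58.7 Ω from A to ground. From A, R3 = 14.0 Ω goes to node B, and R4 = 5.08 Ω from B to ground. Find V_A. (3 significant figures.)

V_A ≈ 13.2 V

The second stage (R3 + R4 = 19.08 Ω) loads node A in parallel with R2.
Effective lower resistance at A: R2 ‖ 19.08 = 14.40 Ω.
First divider: V_A = V_in · 14.40/(21.7 + 14.40) = 13.16 V.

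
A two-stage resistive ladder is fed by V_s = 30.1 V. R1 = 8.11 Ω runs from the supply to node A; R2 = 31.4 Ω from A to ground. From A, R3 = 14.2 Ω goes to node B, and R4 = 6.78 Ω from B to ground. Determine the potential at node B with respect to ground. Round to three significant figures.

Node A sees R2 in parallel with the series input of stage 2, R3 + R4 = 20.98 Ω.
Effective lower resistance at A: R2 ‖ 20.98 = 12.58 Ω.
So V_A = 30.1 × 0.6080 = 18.30 V.
Then the unloaded second divider: V_B = V_A × R4/(R3+R4) = 18.30 × 0.3232 = 5.914 V.

V_B ≈ 5.91 V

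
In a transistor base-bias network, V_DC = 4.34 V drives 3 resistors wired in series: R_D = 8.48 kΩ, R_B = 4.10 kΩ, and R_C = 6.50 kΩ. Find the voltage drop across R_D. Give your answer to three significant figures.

V ≈ 1.93 V

Total series resistance ΣR = 8.48 + 4.10 + 6.50 = 19.08 kΩ.
Voltage divider: V = V_DC · (8.480 / 19.08) = 4.34 × 0.4444 = 1.929 V.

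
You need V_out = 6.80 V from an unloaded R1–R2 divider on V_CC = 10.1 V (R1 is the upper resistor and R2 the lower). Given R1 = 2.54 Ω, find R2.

R2 ≈ 5.23 Ω

Required fraction k = V_out/V_CC = 0.6733.
So R2 = R1 · V_out/(V_CC − V_out) = 2.54 × 6.80/(10.1 − 6.80) = 2.54 × 2.061 = 5.234 Ω.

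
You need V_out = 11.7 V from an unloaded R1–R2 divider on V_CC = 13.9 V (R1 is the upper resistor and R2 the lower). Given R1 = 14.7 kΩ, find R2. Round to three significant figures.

R2 ≈ 78.2 kΩ

Required fraction k = V_out/V_CC = 0.8417.
R2 = R1 · 0.8417/(1 − 0.8417) = 78.18 kΩ.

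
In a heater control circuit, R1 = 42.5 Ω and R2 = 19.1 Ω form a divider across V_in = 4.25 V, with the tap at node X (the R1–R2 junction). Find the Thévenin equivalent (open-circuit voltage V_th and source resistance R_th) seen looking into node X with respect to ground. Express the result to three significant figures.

V_th ≈ 1.32 V, R_th ≈ 13.2 Ω

With X open, the divider is unloaded: V_th = 4.25 × 19.1/61.60 = 1.318 V.
Zeroing V_in shorts the top of R1 to ground, so R_th = R1 ‖ R2 = 13.18 Ω.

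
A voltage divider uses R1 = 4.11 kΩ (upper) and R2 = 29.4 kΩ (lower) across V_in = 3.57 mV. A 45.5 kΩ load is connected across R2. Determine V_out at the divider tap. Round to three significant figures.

V_out ≈ 2.90 mV

First combine the lower leg with the load: R2 ‖ R_L = 17.86 kΩ.
Then V_out = V_in · R2'/(R1 + R2') = 3.57 × 17.86/21.97 = 2.902 mV.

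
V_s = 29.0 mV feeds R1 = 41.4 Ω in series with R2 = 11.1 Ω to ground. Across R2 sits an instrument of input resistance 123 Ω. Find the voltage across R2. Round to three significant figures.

V_out ≈ 5.72 mV

R2 ‖ R_L = (11.1 × 123)/(11.1 + 123) = 10.18 Ω.
Now apply the divider: V_out = 29.0 × 0.1974 = 5.724 mV.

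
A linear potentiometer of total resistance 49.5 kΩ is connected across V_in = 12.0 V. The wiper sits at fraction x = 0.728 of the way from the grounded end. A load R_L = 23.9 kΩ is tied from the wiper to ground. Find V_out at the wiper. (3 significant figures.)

The pot divides into 13.46 kΩ above the wiper and 36.04 kΩ below.
R_L loads the lower segment: effective lower R = 14.37 kΩ.
V_out = 12.0 × 14.37/(13.46 + 14.37) = 6.195 V.

V_out ≈ 6.20 V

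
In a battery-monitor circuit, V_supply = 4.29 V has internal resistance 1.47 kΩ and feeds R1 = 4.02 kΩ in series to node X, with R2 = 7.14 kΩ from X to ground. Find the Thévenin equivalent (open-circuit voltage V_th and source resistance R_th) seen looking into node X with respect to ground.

V_th ≈ 2.43 V, R_th ≈ 3.10 kΩ

R1' = 1.47 + 4.02 = 5.490 kΩ (source resistance + R1).
V_th is the unloaded tap voltage: V_supply · R2/(R1'+R2) = 4.29 × 0.5653 = 2.425 V.
Zeroing V_supply shorts the top of R1' to ground, so R_th = R1' ‖ R2 = 3.104 kΩ.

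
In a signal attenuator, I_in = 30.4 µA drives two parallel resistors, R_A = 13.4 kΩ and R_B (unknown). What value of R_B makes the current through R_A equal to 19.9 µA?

The fraction through R_A equals R_B/(R_A+R_B).
With f = 0.6546, R_B = R_A · f/(1−f) = 13.4 × 1.895 = 25.40 kΩ.

R_B ≈ 25.4 kΩ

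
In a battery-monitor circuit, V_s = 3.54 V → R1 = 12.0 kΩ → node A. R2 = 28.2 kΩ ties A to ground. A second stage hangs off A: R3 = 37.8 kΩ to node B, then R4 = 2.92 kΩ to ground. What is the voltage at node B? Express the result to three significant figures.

V_B ≈ 0.148 V

Node A sees R2 in parallel with the series input of stage 2, R3 + R4 = 40.72 kΩ.
Effective lower resistance at A: R2 ‖ 40.72 = 16.66 kΩ.
V_A = 3.54 × 16.66/(12.0 + 16.66) = 2.058 V.
Then the unloaded second divider: V_B = V_A × R4/(R3+R4) = 2.058 × 0.07171 = 0.1476 V.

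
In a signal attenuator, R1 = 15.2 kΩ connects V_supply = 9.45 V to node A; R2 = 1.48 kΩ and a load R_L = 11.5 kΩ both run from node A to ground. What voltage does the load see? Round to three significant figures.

V_out ≈ 0.750 V

R2 ‖ R_L = (1.48 × 11.5)/(1.48 + 11.5) = 1.311 kΩ.
Voltage divider with the loaded lower leg: V_out = 9.45 × 1.311/(15.2 + 1.311) = 9.45 × 0.07942 = 0.7505 V.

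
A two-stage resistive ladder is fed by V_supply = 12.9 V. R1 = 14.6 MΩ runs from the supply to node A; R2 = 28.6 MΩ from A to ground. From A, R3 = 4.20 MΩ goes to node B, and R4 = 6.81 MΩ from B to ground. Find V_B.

Node A sees R2 in parallel with the series input of stage 2, R3 + R4 = 11.01 MΩ.
Effective lower resistance at A: R2 ‖ 11.01 = 7.950 MΩ.
V_A = 12.9 × 7.950/(14.6 + 7.950) = 4.548 V.
Then the unloaded second divider: V_B = V_A × R4/(R3+R4) = 4.548 × 0.6185 = 2.813 V.

V_B ≈ 2.81 V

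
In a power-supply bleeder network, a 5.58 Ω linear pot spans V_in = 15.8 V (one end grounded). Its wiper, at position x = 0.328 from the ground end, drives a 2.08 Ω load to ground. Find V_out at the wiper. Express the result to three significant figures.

V_out ≈ 3.26 V

Lower segment x·R_p = 1.830 Ω; upper segment (1−x)·R_p = 3.750 Ω.
(x·R_p) ‖ R_L = 0.9736 Ω.
Loaded-divider output: V_out = 15.8 × 0.2061 = 3.257 V.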